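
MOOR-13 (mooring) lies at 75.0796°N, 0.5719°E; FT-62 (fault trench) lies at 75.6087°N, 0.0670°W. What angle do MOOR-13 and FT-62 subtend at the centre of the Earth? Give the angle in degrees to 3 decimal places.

0.553°

Δφ = 0.5291°,  Δλ = -0.6389°
a = sin²(Δφ/2) + cos φ₁ cos φ₂ sin²(Δλ/2) = 0.000023
c = 2·arcsin(√a) = 0.009656 rad = 0.5532°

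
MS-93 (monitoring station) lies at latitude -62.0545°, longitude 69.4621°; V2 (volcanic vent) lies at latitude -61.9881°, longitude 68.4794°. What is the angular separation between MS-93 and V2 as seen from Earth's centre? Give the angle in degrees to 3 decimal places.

0.466°

Δφ = 0.0664°,  Δλ = -0.9827°
a = sin²(Δφ/2) + cos φ₁ cos φ₂ sin²(Δλ/2) = 0.000017
c = 2·arcsin(√a) = 0.008129 rad = 0.4658°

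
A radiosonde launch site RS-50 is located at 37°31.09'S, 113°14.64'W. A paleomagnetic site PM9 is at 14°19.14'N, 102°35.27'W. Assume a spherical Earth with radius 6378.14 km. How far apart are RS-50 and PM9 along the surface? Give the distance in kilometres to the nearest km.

RS-50: φ = -37.51817°, λ = -113.24400°
PM9: φ = +14.31900°, λ = -102.58783°
Δφ = 51.8372°,  Δλ = 10.6562°
a = sin²(Δφ/2) + cos φ₁ cos φ₂ sin²(Δλ/2) = 0.197677
c = 2·arcsin(√a) = 0.921476 rad = 52.7967°
d = R·c = 6378.14 × 0.921476 = 5877.3 km

5877 km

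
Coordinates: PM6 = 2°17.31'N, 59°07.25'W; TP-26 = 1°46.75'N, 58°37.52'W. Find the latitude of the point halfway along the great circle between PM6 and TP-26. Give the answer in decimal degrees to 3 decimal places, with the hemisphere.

2.034°N

PM6: φ = +2.28850°, λ = -59.12083°
TP-26: φ = +1.77917°, λ = -58.62533°
Bx = cos φ₂ cos Δλ = 0.999481,  By = cos φ₂ sin Δλ = 0.008644
φₘ = atan2(sin φ₁ + sin φ₂, √((cos φ₁ + Bx)² + By²)) = 2.03385°
λₘ = λ₁ + atan2(By, cos φ₁ + Bx) = -58.87304°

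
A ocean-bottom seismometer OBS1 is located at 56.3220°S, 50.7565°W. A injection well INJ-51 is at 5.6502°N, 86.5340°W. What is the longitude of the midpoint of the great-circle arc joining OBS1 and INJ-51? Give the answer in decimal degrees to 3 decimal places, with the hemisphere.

Bx = cos φ₂ cos Δλ = 0.807352,  By = cos φ₂ sin Δλ = -0.581799
φₘ = atan2(sin φ₁ + sin φ₂, √((cos φ₁ + Bx)² + By²)) = -26.35543°
λₘ = λ₁ + atan2(By, cos φ₁ + Bx) = -73.88885°

73.889°W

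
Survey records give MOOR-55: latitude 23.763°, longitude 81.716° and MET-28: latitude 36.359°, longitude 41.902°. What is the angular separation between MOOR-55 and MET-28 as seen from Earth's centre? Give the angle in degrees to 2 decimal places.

36.39°

Δφ = 12.5960°,  Δλ = -39.8140°
a = sin²(Δφ/2) + cos φ₁ cos φ₂ sin²(Δλ/2) = 0.097484
c = 2·arcsin(√a) = 0.635068 rad = 36.3867°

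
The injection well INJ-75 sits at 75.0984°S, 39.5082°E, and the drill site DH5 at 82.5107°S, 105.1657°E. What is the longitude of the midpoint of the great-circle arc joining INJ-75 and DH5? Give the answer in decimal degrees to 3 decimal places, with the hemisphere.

60.414°E

Bx = cos φ₂ cos Δλ = 0.053725,  By = cos φ₂ sin Δλ = 0.118753
φₘ = atan2(sin φ₁ + sin φ₂, √((cos φ₁ + Bx)² + By²)) = -80.35305°
λₘ = λ₁ + atan2(By, cos φ₁ + Bx) = 60.41431°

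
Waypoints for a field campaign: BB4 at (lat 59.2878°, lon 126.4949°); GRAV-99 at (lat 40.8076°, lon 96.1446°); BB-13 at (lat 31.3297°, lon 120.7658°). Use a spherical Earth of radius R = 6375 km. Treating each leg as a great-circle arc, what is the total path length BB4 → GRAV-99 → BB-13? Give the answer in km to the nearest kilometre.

BB4→GRAV-99: c = 0.461346 rad, d = 2941.08 km
GRAV-99→BB-13: c = 0.382949 rad, d = 2441.30 km
Total = 2941.08 + 2441.30 = 5382.38 km

5382 km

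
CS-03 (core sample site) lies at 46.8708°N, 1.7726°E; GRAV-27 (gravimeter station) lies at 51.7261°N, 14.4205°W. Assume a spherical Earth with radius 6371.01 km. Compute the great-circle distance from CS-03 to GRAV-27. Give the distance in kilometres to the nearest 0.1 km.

1288.7 km

Δφ = 4.8553°,  Δλ = -16.1931°
a = sin²(Δφ/2) + cos φ₁ cos φ₂ sin²(Δλ/2) = 0.010194
c = 2·arcsin(√a) = 0.202277 rad = 11.5896°
d = R·c = 6371.01 × 0.202277 = 1288.7 km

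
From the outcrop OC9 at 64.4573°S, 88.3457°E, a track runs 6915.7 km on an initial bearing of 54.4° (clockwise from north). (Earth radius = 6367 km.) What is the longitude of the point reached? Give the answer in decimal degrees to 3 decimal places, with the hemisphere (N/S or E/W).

135.572°E

δ = d/R = 6915.7/6367 = 1.086179 rad
φ₂ = arcsin(sin φ₁ cos δ + cos φ₁ sin δ cos θ)
   = arcsin(-0.90226·0.46587 + 0.43118·0.88485·0.58212) = -11.43394°
λ₂ = λ₁ + atan2(sin θ sin δ cos φ₁, cos δ − sin φ₁ sin φ₂) = 135.57208°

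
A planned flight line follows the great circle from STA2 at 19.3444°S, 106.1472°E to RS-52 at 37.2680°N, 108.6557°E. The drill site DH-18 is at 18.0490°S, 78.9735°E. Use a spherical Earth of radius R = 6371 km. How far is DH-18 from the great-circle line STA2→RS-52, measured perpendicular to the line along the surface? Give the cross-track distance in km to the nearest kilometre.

2855 km

δ₁₃ = central angle STA2→DH-18 = 0.449357 rad  (haversine)
θ₁₃ = bearing STA2→DH-18 = 268.397°,  θ₁₂ = bearing STA2→RS-52 = 2.389°
dₓₜ = R·arcsin(sin δ₁₃ · sin(θ₁₃ − θ₁₂)) = 6371·arcsin(0.43439·sin(266.007°)) = -2855.401 km
|dₓₜ| = 2855.401 km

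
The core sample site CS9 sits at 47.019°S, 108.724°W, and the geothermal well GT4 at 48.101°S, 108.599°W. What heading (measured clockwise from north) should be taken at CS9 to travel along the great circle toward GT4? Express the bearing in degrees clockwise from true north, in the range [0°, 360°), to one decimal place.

Δλ = 0.1250°
y = sin Δλ · cos φ₂ = 0.001457
x = cos φ₁ sin φ₂ − sin φ₁ cos φ₂ cos Δλ = -0.018885
θ = atan2(y, x) = 175.5883° → 175.5883° (mod 360°)

175.6°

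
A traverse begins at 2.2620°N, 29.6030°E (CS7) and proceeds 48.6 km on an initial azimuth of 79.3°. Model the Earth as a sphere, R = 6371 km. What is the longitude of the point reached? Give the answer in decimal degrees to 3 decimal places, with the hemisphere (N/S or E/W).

30.033°E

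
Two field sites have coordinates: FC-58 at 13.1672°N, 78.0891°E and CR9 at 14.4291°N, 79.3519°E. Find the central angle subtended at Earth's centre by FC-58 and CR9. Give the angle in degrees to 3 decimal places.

1.760°

Δφ = 1.2619°,  Δλ = 1.2628°
a = sin²(Δφ/2) + cos φ₁ cos φ₂ sin²(Δλ/2) = 0.000236
c = 2·arcsin(√a) = 0.030711 rad = 1.7596°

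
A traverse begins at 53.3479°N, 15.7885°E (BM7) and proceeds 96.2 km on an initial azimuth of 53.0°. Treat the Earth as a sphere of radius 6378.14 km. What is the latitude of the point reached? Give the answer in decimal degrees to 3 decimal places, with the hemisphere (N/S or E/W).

53.862°N

δ = d/R = 96.2/6378.14 = 0.015083 rad
φ₂ = arcsin(sin φ₁ cos δ + cos φ₁ sin δ cos θ)
   = arcsin(0.80227·0.99989 + 0.59695·0.01508·0.60182) = 53.86231°
λ₂ = λ₁ + atan2(sin θ sin δ cos φ₁, cos δ − sin φ₁ sin φ₂) = 16.95885°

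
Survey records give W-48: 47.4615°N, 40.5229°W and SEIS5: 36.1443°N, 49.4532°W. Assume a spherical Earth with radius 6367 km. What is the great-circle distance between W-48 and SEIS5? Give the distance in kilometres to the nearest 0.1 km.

Δφ = -11.3172°,  Δλ = -8.9303°
a = sin²(Δφ/2) + cos φ₁ cos φ₂ sin²(Δλ/2) = 0.013031
c = 2·arcsin(√a) = 0.228807 rad = 13.1097°
d = R·c = 6367 × 0.228807 = 1456.8 km

1456.8 km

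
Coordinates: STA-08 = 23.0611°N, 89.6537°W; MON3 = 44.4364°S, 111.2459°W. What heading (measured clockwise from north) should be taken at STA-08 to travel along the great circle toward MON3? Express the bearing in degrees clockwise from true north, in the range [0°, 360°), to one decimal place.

Δλ = -21.5922°
y = sin Δλ · cos φ₂ = -0.262761
x = cos φ₁ sin φ₂ − sin φ₁ cos φ₂ cos Δλ = -0.904236
θ = atan2(y, x) = -163.7967° → 196.2033° (mod 360°)

196.2°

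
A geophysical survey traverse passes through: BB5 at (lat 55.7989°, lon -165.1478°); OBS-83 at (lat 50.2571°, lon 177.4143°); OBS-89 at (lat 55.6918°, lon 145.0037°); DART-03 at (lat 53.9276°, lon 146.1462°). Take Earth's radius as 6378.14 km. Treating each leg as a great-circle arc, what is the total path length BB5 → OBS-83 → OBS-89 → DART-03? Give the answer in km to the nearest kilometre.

BB5→OBS-83: c = 0.206229 rad, d = 1315.36 km
OBS-83→OBS-89: c = 0.350006 rad, d = 2232.39 km
OBS-89→DART-03: c = 0.032864 rad, d = 209.61 km
Total = 1315.36 + 2232.39 + 209.61 = 3757.36 km

3757 km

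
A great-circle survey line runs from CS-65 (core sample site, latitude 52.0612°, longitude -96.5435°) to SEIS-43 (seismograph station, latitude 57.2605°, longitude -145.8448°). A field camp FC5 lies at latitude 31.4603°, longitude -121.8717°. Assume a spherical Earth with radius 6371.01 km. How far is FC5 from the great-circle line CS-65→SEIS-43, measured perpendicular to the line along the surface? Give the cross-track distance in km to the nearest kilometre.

2845 km

δ₁₃ = central angle CS-65→FC5 = 0.482925 rad  (haversine)
θ₁₃ = bearing CS-65→FC5 = 231.797°,  θ₁₂ = bearing CS-65→SEIS-43 = 300.240°
dₓₜ = R·arcsin(sin δ₁₃ · sin(θ₁₃ − θ₁₂)) = 6371.01·arcsin(0.46437·sin(-68.442°)) = -2845.192 km
|dₓₜ| = 2845.192 km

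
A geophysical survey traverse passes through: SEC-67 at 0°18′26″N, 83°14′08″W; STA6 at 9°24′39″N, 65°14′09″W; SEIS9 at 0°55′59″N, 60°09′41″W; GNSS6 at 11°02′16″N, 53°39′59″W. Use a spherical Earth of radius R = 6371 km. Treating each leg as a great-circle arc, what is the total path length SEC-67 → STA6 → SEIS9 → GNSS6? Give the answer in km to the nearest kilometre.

SEC-67: φ = +0.30722°, λ = -83.23556°
STA6: φ = +9.41083°, λ = -65.23583°
SEIS9: φ = +0.93306°, λ = -60.16139°
GNSS6: φ = +11.03778°, λ = -53.66639°
SEC-67→STA6: c = 0.350733 rad, d = 2234.52 km
STA6→SEIS9: c = 0.172219 rad, d = 1097.20 km
SEIS9→GNSS6: c = 0.209235 rad, d = 1333.04 km
Total = 2234.52 + 1097.20 + 1333.04 = 4664.76 km

4665 km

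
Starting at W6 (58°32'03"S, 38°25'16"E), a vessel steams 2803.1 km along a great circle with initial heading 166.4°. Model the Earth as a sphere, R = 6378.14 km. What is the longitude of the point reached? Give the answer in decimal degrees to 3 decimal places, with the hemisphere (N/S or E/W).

W6: φ = -58.53417°, λ = +38.42111°
δ = d/R = 2803.1/6378.14 = 0.439485 rad
φ₂ = arcsin(sin φ₁ cos δ + cos φ₁ sin δ cos θ)
   = arcsin(-0.85295·0.90497 + 0.52199·0.42547·-0.97196) = -81.02704°
λ₂ = λ₁ + atan2(sin θ sin δ cos φ₁, cos δ − sin φ₁ sin φ₂) = 78.32159°

78.322°E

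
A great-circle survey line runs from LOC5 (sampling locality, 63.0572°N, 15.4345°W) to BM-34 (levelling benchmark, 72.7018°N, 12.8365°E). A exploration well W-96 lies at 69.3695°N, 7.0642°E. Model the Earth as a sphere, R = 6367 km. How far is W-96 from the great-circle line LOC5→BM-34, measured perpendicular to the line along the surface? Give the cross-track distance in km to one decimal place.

208.9 km

δ₁₃ = central angle LOC5→W-96 = 0.191150 rad  (haversine)
θ₁₃ = bearing LOC5→W-96 = 45.208°,  θ₁₂ = bearing LOC5→BM-34 = 35.267°
dₓₜ = R·arcsin(sin δ₁₃ · sin(θ₁₃ − θ₁₂)) = 6367·arcsin(0.18999·sin(9.941°)) = 208.862 km
|dₓₜ| = 208.862 km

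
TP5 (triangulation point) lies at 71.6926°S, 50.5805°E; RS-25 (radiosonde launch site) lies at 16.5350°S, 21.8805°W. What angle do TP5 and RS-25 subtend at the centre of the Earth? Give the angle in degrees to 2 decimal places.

68.84°

Δφ = 55.1576°,  Δλ = -72.4610°
a = sin²(Δφ/2) + cos φ₁ cos φ₂ sin²(Δλ/2) = 0.319529
c = 2·arcsin(√a) = 1.201519 rad = 68.8420°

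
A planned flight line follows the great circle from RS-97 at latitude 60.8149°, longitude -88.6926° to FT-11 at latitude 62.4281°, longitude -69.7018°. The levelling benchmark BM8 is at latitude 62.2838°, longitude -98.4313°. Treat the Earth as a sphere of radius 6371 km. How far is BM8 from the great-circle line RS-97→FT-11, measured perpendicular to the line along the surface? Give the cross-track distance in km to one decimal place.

348.8 km

δ₁₃ = central angle RS-97→BM8 = 0.084841 rad  (haversine)
θ₁₃ = bearing RS-97→BM8 = 291.812°,  θ₁₂ = bearing RS-97→FT-11 = 71.586°
dₓₜ = R·arcsin(sin δ₁₃ · sin(θ₁₃ − θ₁₂)) = 6371·arcsin(0.08474·sin(220.226°)) = -348.827 km
|dₓₜ| = 348.827 km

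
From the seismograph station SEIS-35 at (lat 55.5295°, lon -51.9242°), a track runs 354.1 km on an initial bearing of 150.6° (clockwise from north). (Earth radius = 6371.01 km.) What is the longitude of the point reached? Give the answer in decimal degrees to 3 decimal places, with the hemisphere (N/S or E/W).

49.343°W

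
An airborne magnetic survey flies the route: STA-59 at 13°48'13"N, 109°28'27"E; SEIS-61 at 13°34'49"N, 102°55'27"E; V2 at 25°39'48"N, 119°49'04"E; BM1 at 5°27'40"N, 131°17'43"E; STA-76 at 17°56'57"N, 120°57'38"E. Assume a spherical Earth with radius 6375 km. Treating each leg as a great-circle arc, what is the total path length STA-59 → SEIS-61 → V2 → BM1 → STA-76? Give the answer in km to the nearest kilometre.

STA-59: φ = +13.80361°, λ = +109.47417°
SEIS-61: φ = +13.58028°, λ = +102.92417°
V2: φ = +25.66333°, λ = +119.81778°
BM1: φ = +5.46111°, λ = +131.29528°
STA-76: φ = +17.94917°, λ = +120.96056°
STA-59→SEIS-61: c = 0.111135 rad, d = 708.49 km
SEIS-61→V2: c = 0.348062 rad, d = 2218.89 km
V2→BM1: c = 0.401343 rad, d = 2558.56 km
BM1→STA-76: c = 0.280283 rad, d = 1786.80 km
Total = 708.49 + 2218.89 + 2558.56 + 1786.80 = 7272.75 km

7273 km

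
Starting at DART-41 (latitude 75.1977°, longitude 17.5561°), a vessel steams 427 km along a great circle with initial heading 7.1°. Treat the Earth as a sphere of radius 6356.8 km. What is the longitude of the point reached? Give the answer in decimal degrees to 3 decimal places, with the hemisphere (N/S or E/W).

20.050°E

δ = d/R = 427/6356.8 = 0.067172 rad
φ₂ = arcsin(sin φ₁ cos δ + cos φ₁ sin δ cos θ)
   = arcsin(0.96681·0.99774 + 0.25548·0.06712·0.99233) = 79.00680°
λ₂ = λ₁ + atan2(sin θ sin δ cos φ₁, cos δ − sin φ₁ sin φ₂) = 20.04962°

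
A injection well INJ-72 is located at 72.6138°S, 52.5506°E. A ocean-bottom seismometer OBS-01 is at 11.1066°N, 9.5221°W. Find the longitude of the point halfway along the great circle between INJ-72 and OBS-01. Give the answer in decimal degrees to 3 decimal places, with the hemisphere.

3.728°E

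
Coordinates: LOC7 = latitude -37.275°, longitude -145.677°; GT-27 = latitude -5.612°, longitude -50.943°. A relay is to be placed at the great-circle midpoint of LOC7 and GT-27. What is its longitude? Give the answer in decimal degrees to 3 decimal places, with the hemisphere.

91.412°W

Bx = cos φ₂ cos Δλ = -0.082134,  By = cos φ₂ sin Δλ = 0.991812
φₘ = atan2(sin φ₁ + sin φ₂, √((cos φ₁ + Bx)² + By²)) = -29.92948°
λₘ = λ₁ + atan2(By, cos φ₁ + Bx) = -91.41182°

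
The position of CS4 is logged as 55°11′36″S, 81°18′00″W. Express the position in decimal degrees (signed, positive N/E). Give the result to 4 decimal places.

-55.1933°, -81.3000°

lat: 55.1933° S → -55.1933°
lon: 81.3000° W → -81.3000°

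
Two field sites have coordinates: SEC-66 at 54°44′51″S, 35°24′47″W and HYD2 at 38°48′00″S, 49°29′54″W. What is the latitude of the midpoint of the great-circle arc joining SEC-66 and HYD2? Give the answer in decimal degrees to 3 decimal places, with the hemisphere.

46.985°S

SEC-66: φ = -54.74750°, λ = -35.41306°
HYD2: φ = -38.80000°, λ = -49.49833°
Bx = cos φ₂ cos Δλ = 0.755907,  By = cos φ₂ sin Δλ = -0.189664
φₘ = atan2(sin φ₁ + sin φ₂, √((cos φ₁ + Bx)² + By²)) = -46.98540°
λₘ = λ₁ + atan2(By, cos φ₁ + Bx) = -43.51043°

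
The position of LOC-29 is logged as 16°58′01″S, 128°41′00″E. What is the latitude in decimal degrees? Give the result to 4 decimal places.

16.9669°S

16° + 58′/60 + 1″/3600 = 16 + 0.96667 + 0.00028 = 16.9669°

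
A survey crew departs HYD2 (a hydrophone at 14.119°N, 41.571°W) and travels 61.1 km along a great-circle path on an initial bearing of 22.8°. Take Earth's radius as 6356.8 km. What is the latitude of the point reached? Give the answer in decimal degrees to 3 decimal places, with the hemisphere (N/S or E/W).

14.627°N

δ = d/R = 61.1/6356.8 = 0.009612 rad
φ₂ = arcsin(sin φ₁ cos δ + cos φ₁ sin δ cos θ)
   = arcsin(0.24394·0.99995 + 0.96979·0.00961·0.92186) = 14.62658°
λ₂ = λ₁ + atan2(sin θ sin δ cos φ₁, cos δ − sin φ₁ sin φ₂) = -41.35045°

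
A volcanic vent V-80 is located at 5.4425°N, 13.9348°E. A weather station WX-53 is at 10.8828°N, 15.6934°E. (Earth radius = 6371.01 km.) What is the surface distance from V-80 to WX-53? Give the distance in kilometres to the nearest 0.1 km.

635.1 km

Δφ = 5.4403°,  Δλ = 1.7586°
a = sin²(Δφ/2) + cos φ₁ cos φ₂ sin²(Δλ/2) = 0.002482
c = 2·arcsin(√a) = 0.099690 rad = 5.7118°
d = R·c = 6371.01 × 0.099690 = 635.1 km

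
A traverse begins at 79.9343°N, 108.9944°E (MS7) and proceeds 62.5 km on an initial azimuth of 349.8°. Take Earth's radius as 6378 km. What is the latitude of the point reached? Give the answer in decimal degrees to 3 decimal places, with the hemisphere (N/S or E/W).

δ = d/R = 62.5/6378 = 0.009799 rad
φ₂ = arcsin(sin φ₁ cos δ + cos φ₁ sin δ cos θ)
   = arcsin(0.98461·0.99995 + 0.17478·0.00980·0.98420) = 80.48637°
λ₂ = λ₁ + atan2(sin θ sin δ cos φ₁, cos δ − sin φ₁ sin φ₂) = 108.39285°

80.486°N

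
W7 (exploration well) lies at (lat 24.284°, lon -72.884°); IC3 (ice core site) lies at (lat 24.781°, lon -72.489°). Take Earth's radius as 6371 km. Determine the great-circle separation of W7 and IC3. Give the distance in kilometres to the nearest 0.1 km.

68.2 km

Δφ = 0.4970°,  Δλ = 0.3950°
a = sin²(Δφ/2) + cos φ₁ cos φ₂ sin²(Δλ/2) = 0.000029
c = 2·arcsin(√a) = 0.010704 rad = 0.6133°
d = R·c = 6371 × 0.010704 = 68.2 km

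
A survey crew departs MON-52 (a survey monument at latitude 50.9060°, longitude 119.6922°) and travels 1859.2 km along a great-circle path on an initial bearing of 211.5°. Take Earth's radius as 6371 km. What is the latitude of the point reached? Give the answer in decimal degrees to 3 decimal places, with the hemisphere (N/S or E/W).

δ = d/R = 1859.2/6371 = 0.291822 rad
φ₂ = arcsin(sin φ₁ cos δ + cos φ₁ sin δ cos θ)
   = arcsin(0.77611·0.95772 + 0.63059·0.28770·-0.85264) = 36.05862°
λ₂ = λ₁ + atan2(sin θ sin δ cos φ₁, cos δ − sin φ₁ sin φ₂) = 108.97589°

36.059°N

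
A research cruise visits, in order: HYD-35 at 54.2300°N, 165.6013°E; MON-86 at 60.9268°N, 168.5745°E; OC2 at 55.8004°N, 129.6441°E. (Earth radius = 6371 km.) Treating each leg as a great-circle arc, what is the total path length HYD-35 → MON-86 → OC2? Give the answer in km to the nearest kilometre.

3069 km

HYD-35→MON-86: c = 0.120115 rad, d = 765.25 km
MON-86→OC2: c = 0.361575 rad, d = 2303.59 km
Total = 765.25 + 2303.59 = 3068.85 km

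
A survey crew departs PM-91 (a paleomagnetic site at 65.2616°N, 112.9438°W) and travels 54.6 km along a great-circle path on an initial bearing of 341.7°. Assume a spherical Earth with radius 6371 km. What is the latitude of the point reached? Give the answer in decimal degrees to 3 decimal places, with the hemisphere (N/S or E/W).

δ = d/R = 54.6/6371 = 0.008570 rad
φ₂ = arcsin(sin φ₁ cos δ + cos φ₁ sin δ cos θ)
   = arcsin(0.90823·0.99996 + 0.41848·0.00857·0.94943) = 65.72734°
λ₂ = λ₁ + atan2(sin θ sin δ cos φ₁, cos δ − sin φ₁ sin φ₂) = -113.31886°

65.727°N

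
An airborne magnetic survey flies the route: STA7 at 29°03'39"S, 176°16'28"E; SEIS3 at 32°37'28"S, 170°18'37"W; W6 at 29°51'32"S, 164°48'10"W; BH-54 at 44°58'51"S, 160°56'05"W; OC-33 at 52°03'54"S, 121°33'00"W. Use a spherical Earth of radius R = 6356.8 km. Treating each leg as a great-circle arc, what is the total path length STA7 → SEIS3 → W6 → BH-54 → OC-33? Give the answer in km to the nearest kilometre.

STA7: φ = -29.06083°, λ = +176.27444°
SEIS3: φ = -32.62444°, λ = -170.31028°
W6: φ = -29.85889°, λ = -164.80278°
BH-54: φ = -44.98083°, λ = -160.93472°
OC-33: φ = -52.06500°, λ = -121.55000°
STA7→SEIS3: c = 0.210250 rad, d = 1336.52 km
SEIS3→W6: c = 0.095289 rad, d = 605.73 km
W6→BH-54: c = 0.269232 rad, d = 1711.46 km
BH-54→OC-33: c = 0.465466 rad, d = 2958.87 km
Total = 1336.52 + 605.73 + 1711.46 + 2958.87 = 6612.58 km

6613 km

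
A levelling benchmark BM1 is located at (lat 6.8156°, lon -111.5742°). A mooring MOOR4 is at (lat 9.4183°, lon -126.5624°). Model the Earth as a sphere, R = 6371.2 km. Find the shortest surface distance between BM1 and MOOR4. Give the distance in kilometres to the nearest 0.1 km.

Δφ = 2.6027°,  Δλ = -14.9882°
a = sin²(Δφ/2) + cos φ₁ cos φ₂ sin²(Δλ/2) = 0.017178
c = 2·arcsin(√a) = 0.262889 rad = 15.0624°
d = R·c = 6371.2 × 0.262889 = 1674.9 km

1674.9 km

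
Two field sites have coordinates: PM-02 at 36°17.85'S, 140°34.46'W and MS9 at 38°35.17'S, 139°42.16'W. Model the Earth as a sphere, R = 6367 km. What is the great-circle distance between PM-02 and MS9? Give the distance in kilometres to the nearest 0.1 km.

265.7 km

PM-02: φ = -36.29750°, λ = -140.57433°
MS9: φ = -38.58617°, λ = -139.70267°
Δφ = -2.2887°,  Δλ = 0.8717°
a = sin²(Δφ/2) + cos φ₁ cos φ₂ sin²(Δλ/2) = 0.000435
c = 2·arcsin(√a) = 0.041730 rad = 2.3910°
d = R·c = 6367 × 0.041730 = 265.7 km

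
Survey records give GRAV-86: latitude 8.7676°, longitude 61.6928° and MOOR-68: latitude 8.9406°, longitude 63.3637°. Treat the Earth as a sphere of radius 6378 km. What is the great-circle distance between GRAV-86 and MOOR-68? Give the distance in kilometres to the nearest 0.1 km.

184.8 km

Δφ = 0.1730°,  Δλ = 1.6709°
a = sin²(Δφ/2) + cos φ₁ cos φ₂ sin²(Δλ/2) = 0.000210
c = 2·arcsin(√a) = 0.028973 rad = 1.6600°
d = R·c = 6378 × 0.028973 = 184.8 km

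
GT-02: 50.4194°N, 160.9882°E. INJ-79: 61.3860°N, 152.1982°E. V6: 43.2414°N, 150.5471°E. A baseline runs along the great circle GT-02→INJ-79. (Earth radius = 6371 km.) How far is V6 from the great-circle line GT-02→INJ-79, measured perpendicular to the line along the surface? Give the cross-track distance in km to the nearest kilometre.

δ₁₃ = central angle GT-02→V6 = 0.176427 rad  (haversine)
θ₁₃ = bearing GT-02→V6 = 228.780°,  θ₁₂ = bearing GT-02→INJ-79 = 339.387°
dₓₜ = R·arcsin(sin δ₁₃ · sin(θ₁₃ − θ₁₂)) = 6371·arcsin(0.17551·sin(-110.608°)) = -1051.407 km
|dₓₜ| = 1051.407 km

1051 km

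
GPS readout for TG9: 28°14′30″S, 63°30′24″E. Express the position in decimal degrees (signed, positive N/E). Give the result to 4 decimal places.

lat: 28.2417° S → -28.2417°
lon: 63.5067° E → +63.5067°

-28.2417°, +63.5067°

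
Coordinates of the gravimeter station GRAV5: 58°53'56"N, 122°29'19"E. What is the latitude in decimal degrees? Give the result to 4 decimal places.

58.8989°N

58° + 53′/60 + 56″/3600 = 58 + 0.88333 + 0.01556 = 58.8989°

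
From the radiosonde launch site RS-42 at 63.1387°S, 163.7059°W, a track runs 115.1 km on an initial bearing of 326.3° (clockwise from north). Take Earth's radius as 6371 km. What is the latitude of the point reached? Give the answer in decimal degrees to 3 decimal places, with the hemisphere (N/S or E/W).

δ = d/R = 115.1/6371 = 0.018066 rad
φ₂ = arcsin(sin φ₁ cos δ + cos φ₁ sin δ cos θ)
   = arcsin(-0.89210·0.99984 + 0.45183·0.01807·0.83195) = -62.27202°
λ₂ = λ₁ + atan2(sin θ sin δ cos φ₁, cos δ − sin φ₁ sin φ₂) = -164.94032°

62.272°S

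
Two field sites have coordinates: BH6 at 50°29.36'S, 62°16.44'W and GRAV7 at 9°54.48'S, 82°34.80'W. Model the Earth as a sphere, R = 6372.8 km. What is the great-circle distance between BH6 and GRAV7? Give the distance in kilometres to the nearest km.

BH6: φ = -50.48933°, λ = -62.27400°
GRAV7: φ = -9.90800°, λ = -82.58000°
Δφ = 40.5813°,  Δλ = -20.3060°
a = sin²(Δφ/2) + cos φ₁ cos φ₂ sin²(Δλ/2) = 0.139733
c = 2·arcsin(√a) = 0.766225 rad = 43.9015°
d = R·c = 6372.8 × 0.766225 = 4883.0 km

4883 km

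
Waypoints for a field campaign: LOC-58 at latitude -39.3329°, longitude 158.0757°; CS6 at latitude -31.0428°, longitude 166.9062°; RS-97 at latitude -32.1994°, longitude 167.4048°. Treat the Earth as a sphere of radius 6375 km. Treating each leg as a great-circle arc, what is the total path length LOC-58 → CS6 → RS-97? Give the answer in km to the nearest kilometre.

LOC-58→CS6: c = 0.191627 rad, d = 1221.62 km
CS6→RS-97: c = 0.021504 rad, d = 137.08 km
Total = 1221.62 + 137.08 = 1358.71 km

1359 km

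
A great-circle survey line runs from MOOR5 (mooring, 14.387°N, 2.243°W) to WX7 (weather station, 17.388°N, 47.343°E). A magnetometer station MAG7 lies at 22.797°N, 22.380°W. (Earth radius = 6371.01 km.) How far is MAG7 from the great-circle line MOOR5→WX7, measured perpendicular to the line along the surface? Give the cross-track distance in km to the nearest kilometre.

1386 km

δ₁₃ = central angle MOOR5→MAG7 = 0.363491 rad  (haversine)
θ₁₃ = bearing MOOR5→MAG7 = 296.792°,  θ₁₂ = bearing MOOR5→WX7 = 79.418°
dₓₜ = R·arcsin(sin δ₁₃ · sin(θ₁₃ − θ₁₂)) = 6371.01·arcsin(0.35554·sin(217.374°)) = -1385.877 km
|dₓₜ| = 1385.877 km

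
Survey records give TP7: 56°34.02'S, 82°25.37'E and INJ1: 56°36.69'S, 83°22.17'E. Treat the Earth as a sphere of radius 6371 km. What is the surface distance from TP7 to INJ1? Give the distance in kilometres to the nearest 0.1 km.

58.2 km

TP7: φ = -56.56700°, λ = +82.42283°
INJ1: φ = -56.61150°, λ = +83.36950°
Δφ = -0.0445°,  Δλ = 0.9467°
a = sin²(Δφ/2) + cos φ₁ cos φ₂ sin²(Δλ/2) = 0.000021
c = 2·arcsin(√a) = 0.009131 rad = 0.5232°
d = R·c = 6371 × 0.009131 = 58.2 km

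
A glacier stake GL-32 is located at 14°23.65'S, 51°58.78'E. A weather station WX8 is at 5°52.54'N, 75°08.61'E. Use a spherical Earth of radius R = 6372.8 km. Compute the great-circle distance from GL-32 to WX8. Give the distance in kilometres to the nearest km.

GL-32: φ = -14.39417°, λ = +51.97967°
WX8: φ = +5.87567°, λ = +75.14350°
Δφ = 20.2698°,  Δλ = 23.1638°
a = sin²(Δφ/2) + cos φ₁ cos φ₂ sin²(Δλ/2) = 0.069802
c = 2·arcsin(√a) = 0.534750 rad = 30.6389°
d = R·c = 6372.8 × 0.534750 = 3407.9 km

3408 km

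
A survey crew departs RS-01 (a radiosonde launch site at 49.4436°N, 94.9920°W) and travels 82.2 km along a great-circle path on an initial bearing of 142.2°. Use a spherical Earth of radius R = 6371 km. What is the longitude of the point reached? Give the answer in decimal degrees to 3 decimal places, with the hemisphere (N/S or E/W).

δ = d/R = 82.2/6371 = 0.012902 rad
φ₂ = arcsin(sin φ₁ cos δ + cos φ₁ sin δ cos θ)
   = arcsin(0.75977·0.99992 + 0.65020·0.01290·-0.79016) = 48.85742°
λ₂ = λ₁ + atan2(sin θ sin δ cos φ₁, cos δ − sin φ₁ sin φ₂) = -94.30335°

94.303°W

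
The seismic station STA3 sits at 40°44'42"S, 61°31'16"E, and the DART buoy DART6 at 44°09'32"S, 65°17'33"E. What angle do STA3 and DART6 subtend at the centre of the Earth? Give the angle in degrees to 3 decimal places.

STA3: φ = -40.74500°, λ = +61.52111°
DART6: φ = -44.15889°, λ = +65.29250°
Δφ = -3.4139°,  Δλ = 3.7714°
a = sin²(Δφ/2) + cos φ₁ cos φ₂ sin²(Δλ/2) = 0.001476
c = 2·arcsin(√a) = 0.076851 rad = 4.4033°

4.403°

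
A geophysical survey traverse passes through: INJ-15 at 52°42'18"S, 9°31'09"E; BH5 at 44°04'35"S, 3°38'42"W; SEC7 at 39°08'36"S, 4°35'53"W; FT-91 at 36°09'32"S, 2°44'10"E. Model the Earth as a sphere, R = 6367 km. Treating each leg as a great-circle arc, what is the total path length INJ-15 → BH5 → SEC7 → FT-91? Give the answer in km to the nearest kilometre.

INJ-15: φ = -52.70500°, λ = +9.51917°
BH5: φ = -44.07639°, λ = -3.64500°
SEC7: φ = -39.14333°, λ = -4.59806°
FT-91: φ = -36.15889°, λ = +2.73611°
INJ-15→BH5: c = 0.213749 rad, d = 1360.94 km
BH5→SEC7: c = 0.086990 rad, d = 553.86 km
SEC7→FT-91: c = 0.113898 rad, d = 725.19 km
Total = 1360.94 + 553.86 + 725.19 = 2639.99 km

2640 km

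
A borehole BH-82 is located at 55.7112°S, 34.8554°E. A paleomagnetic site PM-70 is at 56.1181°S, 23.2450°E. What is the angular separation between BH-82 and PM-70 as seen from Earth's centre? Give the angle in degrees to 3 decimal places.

6.512°

Δφ = -0.4069°,  Δλ = -11.6104°
a = sin²(Δφ/2) + cos φ₁ cos φ₂ sin²(Δλ/2) = 0.003226
c = 2·arcsin(√a) = 0.113652 rad = 6.5118°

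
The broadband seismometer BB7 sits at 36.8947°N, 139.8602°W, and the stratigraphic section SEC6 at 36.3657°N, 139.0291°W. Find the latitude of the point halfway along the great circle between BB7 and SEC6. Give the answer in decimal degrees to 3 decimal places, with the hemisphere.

36.631°N

Bx = cos φ₂ cos Δλ = 0.805164,  By = cos φ₂ sin Δλ = 0.011680
φₘ = atan2(sin φ₁ + sin φ₂, √((cos φ₁ + Bx)² + By²)) = 36.63092°
λₘ = λ₁ + atan2(By, cos φ₁ + Bx) = -139.44322°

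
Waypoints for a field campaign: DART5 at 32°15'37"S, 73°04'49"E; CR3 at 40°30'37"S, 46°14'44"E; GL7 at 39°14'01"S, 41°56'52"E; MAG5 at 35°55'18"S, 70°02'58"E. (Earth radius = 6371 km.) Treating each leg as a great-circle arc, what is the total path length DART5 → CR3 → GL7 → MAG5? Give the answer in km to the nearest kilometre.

5446 km

DART5: φ = -32.26028°, λ = +73.08028°
CR3: φ = -40.51028°, λ = +46.24556°
GL7: φ = -39.23361°, λ = +41.94778°
MAG5: φ = -35.92167°, λ = +70.04944°
DART5→CR3: c = 0.401652 rad, d = 2558.93 km
CR3→GL7: c = 0.061722 rad, d = 393.23 km
GL7→MAG5: c = 0.391380 rad, d = 2493.48 km
Total = 2558.93 + 393.23 + 2493.48 = 5445.64 km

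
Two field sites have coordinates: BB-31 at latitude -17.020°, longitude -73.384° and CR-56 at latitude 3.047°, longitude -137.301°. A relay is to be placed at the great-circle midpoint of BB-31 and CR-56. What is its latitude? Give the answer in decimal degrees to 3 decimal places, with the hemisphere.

8.218°S

Bx = cos φ₂ cos Δλ = 0.439051,  By = cos φ₂ sin Δλ = -0.896888
φₘ = atan2(sin φ₁ + sin φ₂, √((cos φ₁ + Bx)² + By²)) = -8.21808°
λₘ = λ₁ + atan2(By, cos φ₁ + Bx) = -106.11747°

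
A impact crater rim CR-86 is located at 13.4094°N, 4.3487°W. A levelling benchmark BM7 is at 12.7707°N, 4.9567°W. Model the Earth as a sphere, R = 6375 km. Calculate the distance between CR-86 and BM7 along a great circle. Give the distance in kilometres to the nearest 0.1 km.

96.9 km

Δφ = -0.6387°,  Δλ = -0.6080°
a = sin²(Δφ/2) + cos φ₁ cos φ₂ sin²(Δλ/2) = 0.000058
c = 2·arcsin(√a) = 0.015202 rad = 0.8710°
d = R·c = 6375 × 0.015202 = 96.9 km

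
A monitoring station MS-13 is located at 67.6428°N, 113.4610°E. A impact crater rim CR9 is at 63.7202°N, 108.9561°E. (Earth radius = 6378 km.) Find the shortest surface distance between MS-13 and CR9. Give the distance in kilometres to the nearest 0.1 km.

482.7 km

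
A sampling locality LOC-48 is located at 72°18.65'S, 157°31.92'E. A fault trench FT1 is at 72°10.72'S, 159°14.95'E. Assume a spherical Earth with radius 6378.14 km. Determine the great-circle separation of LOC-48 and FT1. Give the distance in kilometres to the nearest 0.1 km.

60.1 km

LOC-48: φ = -72.31083°, λ = +157.53200°
FT1: φ = -72.17867°, λ = +159.24917°
Δφ = 0.1322°,  Δλ = 1.7172°
a = sin²(Δφ/2) + cos φ₁ cos φ₂ sin²(Δλ/2) = 0.000022
c = 2·arcsin(√a) = 0.009426 rad = 0.5401°
d = R·c = 6378.14 × 0.009426 = 60.1 km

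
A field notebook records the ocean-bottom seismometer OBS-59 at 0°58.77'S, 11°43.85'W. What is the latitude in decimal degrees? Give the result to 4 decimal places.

0.9795°S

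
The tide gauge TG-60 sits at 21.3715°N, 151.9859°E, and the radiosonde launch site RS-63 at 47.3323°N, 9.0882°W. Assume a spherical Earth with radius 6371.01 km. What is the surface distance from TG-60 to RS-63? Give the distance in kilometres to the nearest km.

Δφ = 25.9608°,  Δλ = -161.0741°
a = sin²(Δφ/2) + cos φ₁ cos φ₂ sin²(Δλ/2) = 0.664535
c = 2·arcsin(√a) = 1.906114 rad = 109.2123°
d = R·c = 6371.01 × 1.906114 = 12143.9 km

12144 km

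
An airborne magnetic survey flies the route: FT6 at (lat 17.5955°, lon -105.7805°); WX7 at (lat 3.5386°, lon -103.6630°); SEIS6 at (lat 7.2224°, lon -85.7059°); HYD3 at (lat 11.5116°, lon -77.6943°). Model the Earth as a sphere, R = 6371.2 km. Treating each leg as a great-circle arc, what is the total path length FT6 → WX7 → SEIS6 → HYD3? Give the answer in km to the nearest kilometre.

4609 km

FT6→WX7: c = 0.248000 rad, d = 1580.06 km
WX7→SEIS6: c = 0.318520 rad, d = 2029.35 km
SEIS6→HYD3: c = 0.156933 rad, d = 999.85 km
Total = 1580.06 + 2029.35 + 999.85 = 4609.26 km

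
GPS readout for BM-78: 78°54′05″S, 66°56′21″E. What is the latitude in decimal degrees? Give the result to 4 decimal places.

78° + 54′/60 + 5″/3600 = 78 + 0.90000 + 0.00139 = 78.9014°

78.9014°S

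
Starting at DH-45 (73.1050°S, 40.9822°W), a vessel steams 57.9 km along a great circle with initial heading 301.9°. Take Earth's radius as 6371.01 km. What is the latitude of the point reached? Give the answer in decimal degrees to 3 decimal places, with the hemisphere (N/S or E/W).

δ = d/R = 57.9/6371.01 = 0.009088 rad
φ₂ = arcsin(sin φ₁ cos δ + cos φ₁ sin δ cos θ)
   = arcsin(-0.95684·0.99996 + 0.29062·0.00909·0.52844) = -72.82431°
λ₂ = λ₁ + atan2(sin θ sin δ cos φ₁, cos δ − sin φ₁ sin φ₂) = -42.47934°

72.824°S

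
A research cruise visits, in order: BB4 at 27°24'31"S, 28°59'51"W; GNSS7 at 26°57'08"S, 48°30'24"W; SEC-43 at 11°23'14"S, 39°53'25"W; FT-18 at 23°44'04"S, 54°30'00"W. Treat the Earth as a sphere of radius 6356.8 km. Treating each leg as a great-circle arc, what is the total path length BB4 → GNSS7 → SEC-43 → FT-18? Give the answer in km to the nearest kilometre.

BB4: φ = -27.40861°, λ = -28.99750°
GNSS7: φ = -26.95222°, λ = -48.50667°
SEC-43: φ = -11.38722°, λ = -39.89028°
FT-18: φ = -23.73444°, λ = -54.50000°
BB4→GNSS7: c = 0.302694 rad, d = 1924.17 km
GNSS7→SEC-43: c = 0.306272 rad, d = 1946.91 km
SEC-43→FT-18: c = 0.324365 rad, d = 2061.92 km
Total = 1924.17 + 1946.91 + 2061.92 = 5933.00 km

5933 km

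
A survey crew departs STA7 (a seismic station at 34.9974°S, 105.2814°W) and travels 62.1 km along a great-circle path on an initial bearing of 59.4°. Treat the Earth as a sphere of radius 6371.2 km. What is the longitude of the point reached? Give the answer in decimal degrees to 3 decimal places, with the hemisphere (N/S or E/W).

δ = d/R = 62.1/6371.2 = 0.009747 rad
φ₂ = arcsin(sin φ₁ cos δ + cos φ₁ sin δ cos θ)
   = arcsin(-0.57354·0.99995 + 0.81918·0.00975·0.50904) = -34.71172°
λ₂ = λ₁ + atan2(sin θ sin δ cos φ₁, cos δ − sin φ₁ sin φ₂) = -104.69664°

104.697°W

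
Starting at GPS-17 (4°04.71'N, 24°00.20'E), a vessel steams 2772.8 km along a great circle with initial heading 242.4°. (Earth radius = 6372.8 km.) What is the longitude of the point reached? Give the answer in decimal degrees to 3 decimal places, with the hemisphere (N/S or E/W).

GPS-17: φ = +4.07850°, λ = +24.00333°
δ = d/R = 2772.8/6372.8 = 0.435099 rad
φ₂ = arcsin(sin φ₁ cos δ + cos φ₁ sin δ cos θ)
   = arcsin(0.07112·0.90683 + 0.99747·0.42150·-0.46330) = -7.48626°
λ₂ = λ₁ + atan2(sin θ sin δ cos φ₁, cos δ − sin φ₁ sin φ₂) = 1.87104°

1.871°E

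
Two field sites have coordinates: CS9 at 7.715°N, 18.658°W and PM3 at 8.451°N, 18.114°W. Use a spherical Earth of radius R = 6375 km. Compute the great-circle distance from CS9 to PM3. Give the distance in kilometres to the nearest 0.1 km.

Δφ = 0.7360°,  Δλ = 0.5440°
a = sin²(Δφ/2) + cos φ₁ cos φ₂ sin²(Δλ/2) = 0.000063
c = 2·arcsin(√a) = 0.015918 rad = 0.9120°
d = R·c = 6375 × 0.015918 = 101.5 km

101.5 km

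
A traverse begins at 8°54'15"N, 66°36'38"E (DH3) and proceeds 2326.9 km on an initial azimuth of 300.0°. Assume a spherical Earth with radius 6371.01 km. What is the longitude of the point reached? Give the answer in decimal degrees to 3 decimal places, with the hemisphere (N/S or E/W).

DH3: φ = +8.90417°, λ = +66.61056°
δ = d/R = 2326.9/6371.01 = 0.365233 rad
φ₂ = arcsin(sin φ₁ cos δ + cos φ₁ sin δ cos θ)
   = arcsin(0.15478·0.93404 + 0.98795·0.35717·0.50000) = 18.72365°
λ₂ = λ₁ + atan2(sin θ sin δ cos φ₁, cos δ − sin φ₁ sin φ₂) = 47.54804°

47.548°E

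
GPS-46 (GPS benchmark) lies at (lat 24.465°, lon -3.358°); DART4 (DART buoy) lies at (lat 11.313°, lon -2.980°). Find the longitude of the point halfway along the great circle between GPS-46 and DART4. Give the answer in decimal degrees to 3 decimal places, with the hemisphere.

3.162°W

Bx = cos φ₂ cos Δλ = 0.980549,  By = cos φ₂ sin Δλ = 0.006469
φₘ = atan2(sin φ₁ + sin φ₂, √((cos φ₁ + Bx)² + By²)) = 17.88909°
λₘ = λ₁ + atan2(By, cos φ₁ + Bx) = -3.16197°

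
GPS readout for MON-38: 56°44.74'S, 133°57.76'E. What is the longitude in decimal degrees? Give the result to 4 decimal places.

133.9627°E

133° + 57.76′/60 = 133 + 0.96267 = 133.9627°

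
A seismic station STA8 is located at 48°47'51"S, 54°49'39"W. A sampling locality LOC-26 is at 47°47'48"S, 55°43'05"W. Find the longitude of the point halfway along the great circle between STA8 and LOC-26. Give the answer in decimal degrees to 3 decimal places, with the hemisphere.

STA8: φ = -48.79750°, λ = -54.82750°
LOC-26: φ = -47.79667°, λ = -55.71806°
Bx = cos φ₂ cos Δλ = 0.671683,  By = cos φ₂ sin Δλ = -0.010441
φₘ = atan2(sin φ₁ + sin φ₂, √((cos φ₁ + Bx)² + By²)) = -48.29794°
λₘ = λ₁ + atan2(By, cos φ₁ + Bx) = -55.27714°

55.277°W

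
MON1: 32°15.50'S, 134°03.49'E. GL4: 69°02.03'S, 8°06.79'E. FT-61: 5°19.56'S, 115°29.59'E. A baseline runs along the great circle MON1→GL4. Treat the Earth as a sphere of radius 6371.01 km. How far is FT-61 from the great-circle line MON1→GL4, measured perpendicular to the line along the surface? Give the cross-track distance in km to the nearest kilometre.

2845 km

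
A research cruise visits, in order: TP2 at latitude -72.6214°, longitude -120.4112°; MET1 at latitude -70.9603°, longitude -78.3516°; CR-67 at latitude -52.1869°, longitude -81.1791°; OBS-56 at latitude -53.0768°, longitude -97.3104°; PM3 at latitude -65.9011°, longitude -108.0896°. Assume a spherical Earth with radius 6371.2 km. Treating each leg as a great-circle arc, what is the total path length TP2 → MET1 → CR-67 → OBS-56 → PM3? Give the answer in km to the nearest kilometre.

6171 km

TP2→MET1: c = 0.226383 rad, d = 1442.33 km
MET1→CR-67: c = 0.328413 rad, d = 2092.39 km
CR-67→OBS-56: c = 0.171217 rad, d = 1090.86 km
OBS-56→PM3: c = 0.242556 rad, d = 1545.37 km
Total = 1442.33 + 2092.39 + 1090.86 + 1545.37 = 6170.95 km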